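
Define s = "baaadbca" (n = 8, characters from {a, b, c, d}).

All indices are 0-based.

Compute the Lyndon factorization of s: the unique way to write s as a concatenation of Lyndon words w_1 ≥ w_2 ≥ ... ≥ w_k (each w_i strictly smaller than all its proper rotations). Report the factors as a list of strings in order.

["b", "aaadbc", "a"]

emit factor 1: 'b' (i=0, period=1)
emit factor 2: 'aaadbc' (i=1, period=6)
emit factor 3: 'a' (i=7, period=1)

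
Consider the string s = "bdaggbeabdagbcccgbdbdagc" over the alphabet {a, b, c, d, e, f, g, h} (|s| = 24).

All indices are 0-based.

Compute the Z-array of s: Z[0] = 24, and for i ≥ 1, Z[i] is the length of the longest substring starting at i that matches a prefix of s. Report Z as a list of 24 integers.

Z[0]=24
i=1: fresh scan; Z[1]=0
i=2: fresh scan; Z[2]=0
i=3: fresh scan; Z[3]=0
i=4: fresh scan; Z[4]=0
i=5: fresh scan; Z[5]=1 scan→box=[5,6)
i=6: fresh scan; Z[6]=0
i=7: fresh scan; Z[7]=0
i=8: fresh scan; Z[8]=4 scan→box=[8,12)
i=9: min(r-i=3, Z[1]=0)=0; Z[9]=0
i=10: min(r-i=2, Z[2]=0)=0; Z[10]=0
i=11: min(r-i=1, Z[3]=0)=0; Z[11]=0
i=12: fresh scan; Z[12]=1 scan→box=[12,13)
i=13: fresh scan; Z[13]=0
i=14: fresh scan; Z[14]=0
i=15: fresh scan; Z[15]=0
i=16: fresh scan; Z[16]=0
i=17: fresh scan; Z[17]=2 scan→box=[17,19)
i=18: min(r-i=1, Z[1]=0)=0; Z[18]=0
i=19: fresh scan; Z[19]=4 scan→box=[19,23)
i=20: min(r-i=3, Z[1]=0)=0; Z[20]=0
i=21: min(r-i=2, Z[2]=0)=0; Z[21]=0
i=22: min(r-i=1, Z[3]=0)=0; Z[22]=0
i=23: fresh scan; Z[23]=0

[24, 0, 0, 0, 0, 1, 0, 0, 4, 0, 0, 0, 1, 0, 0, 0, 0, 2, 0, 4, 0, 0, 0, 0]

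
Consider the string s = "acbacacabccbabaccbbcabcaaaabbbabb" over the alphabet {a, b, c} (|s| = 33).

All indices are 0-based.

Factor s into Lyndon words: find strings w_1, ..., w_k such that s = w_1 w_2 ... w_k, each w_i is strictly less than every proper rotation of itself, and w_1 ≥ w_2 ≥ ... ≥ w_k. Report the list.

["acb", "ac", "ac", "abccb", "abaccbbcabc", "aaaabbbabb"]

emit factor 1: 'acb' (i=0, period=3)
emit factor 2: 'ac' (i=3, period=2)
emit factor 3: 'ac' (i=5, period=2)
emit factor 4: 'abccb' (i=7, period=5)
emit factor 5: 'abaccbbcabc' (i=12, period=11)
emit factor 6: 'aaaabbbabb' (i=23, period=10)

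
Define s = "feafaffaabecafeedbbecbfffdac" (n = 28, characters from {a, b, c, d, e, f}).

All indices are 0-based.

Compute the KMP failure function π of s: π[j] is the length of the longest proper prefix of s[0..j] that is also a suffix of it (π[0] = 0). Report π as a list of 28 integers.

[0, 0, 0, 1, 0, 1, 1, 0, 0, 0, 0, 0, 0, 1, 2, 0, 0, 0, 0, 0, 0, 0, 1, 1, 1, 0, 0, 0]

π[0] = 0
j=1 s[j]='e': π[1]=0 (border '')
j=2 s[j]='a': π[2]=0 (border '')
j=3 s[j]='f': π[3]=1 (border 'f')
j=4 s[j]='a': k: 1→0; π[4]=0 (border '')
j=5 s[j]='f': π[5]=1 (border 'f')
j=6 s[j]='f': k: 1→0; π[6]=1 (border 'f')
j=7 s[j]='a': k: 1→0; π[7]=0 (border '')
j=8 s[j]='a': π[8]=0 (border '')
j=9 s[j]='b': π[9]=0 (border '')
j=10 s[j]='e': π[10]=0 (border '')
j=11 s[j]='c': π[11]=0 (border '')
j=12 s[j]='a': π[12]=0 (border '')
j=13 s[j]='f': π[13]=1 (border 'f')
j=14 s[j]='e': π[14]=2 (border 'fe')
j=15 s[j]='e': k: 2→0; π[15]=0 (border '')
j=16 s[j]='d': π[16]=0 (border '')
j=17 s[j]='b': π[17]=0 (border '')
j=18 s[j]='b': π[18]=0 (border '')
j=19 s[j]='e': π[19]=0 (border '')
j=20 s[j]='c': π[20]=0 (border '')
j=21 s[j]='b': π[21]=0 (border '')
j=22 s[j]='f': π[22]=1 (border 'f')
j=23 s[j]='f': k: 1→0; π[23]=1 (border 'f')
j=24 s[j]='f': k: 1→0; π[24]=1 (border 'f')
j=25 s[j]='d': k: 1→0; π[25]=0 (border '')
j=26 s[j]='a': π[26]=0 (border '')
j=27 s[j]='c': π[27]=0 (border '')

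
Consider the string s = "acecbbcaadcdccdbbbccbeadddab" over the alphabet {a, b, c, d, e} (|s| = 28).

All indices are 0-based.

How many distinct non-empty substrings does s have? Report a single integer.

rank | idx | suffix
   0 |   7 | aadcdccdbbbccbeadddab
   1 |  26 | ab
   2 |   0 | acecbbcaadcdccdbbbccbeadddab
   3 |   8 | adcdccdbbbccbeadddab
   4 |  22 | adddab
   5 |  27 | b
   6 |  15 | bbbccbeadddab
   7 |   4 | bbcaadcdccdbbbccbeadddab
   8 |  16 | bbccbeadddab
   9 |   5 | bcaadcdccdbbbccbeadddab
  10 |  17 | bccbeadddab
  11 |  20 | beadddab
  12 |   6 | caadcdccdbbbccbeadddab
  13 |   3 | cbbcaadcdccdbbbccbeadddab
  14 |  19 | cbeadddab
  15 |  18 | ccbeadddab
  16 |  12 | ccdbbbccbeadddab
  17 |  13 | cdbbbccbeadddab
  18 |  10 | cdccdbbbccbeadddab
  19 |   1 | cecbbcaadcdccdbbbccbeadddab
  20 |  25 | dab
  21 |  14 | dbbbccbeadddab
  22 |  11 | dccdbbbccbeadddab
  23 |   9 | dcdccdbbbccbeadddab
  24 |  24 | ddab
  25 |  23 | dddab
  26 |  21 | eadddab
  27 |   2 | ecbbcaadcdccdbbbccbeadddab

SA = [7, 26, 0, 8, 22, 27, 15, 4, 16, 5, 17, 20, 6, 3, 19, 18, 12, 13, 10, 1, 25, 14, 11, 9, 24, 23, 21, 2]
[i] adj suffixes → lcp
  [1] 7/26 → 1 ('a')
  [2] 26/0 → 1 ('a')
  [3] 0/8 → 1 ('a')
  [4] 8/22 → 2 ('ad')
  [5] 22/27 → 0 ('')
  [6] 27/15 → 1 ('b')
  [7] 15/4 → 2 ('bb')
  [8] 4/16 → 3 ('bbc')
  [9] 16/5 → 1 ('b')
  [10] 5/17 → 2 ('bc')
  [11] 17/20 → 1 ('b')
  [12] 20/6 → 0 ('')
  [13] 6/3 → 1 ('c')
  [14] 3/19 → 2 ('cb')
  [15] 19/18 → 1 ('c')
  [16] 18/12 → 2 ('cc')
  [17] 12/13 → 1 ('c')
  [18] 13/10 → 2 ('cd')
  [19] 10/1 → 1 ('c')
  [20] 1/25 → 0 ('')
  [21] 25/14 → 1 ('d')
  [22] 14/11 → 1 ('d')
  [23] 11/9 → 2 ('dc')
  [24] 9/24 → 1 ('d')
  [25] 24/23 → 2 ('dd')
  [26] 23/21 → 0 ('')
  [27] 21/2 → 1 ('e')

n(n+1)/2 = 28·29/2 = 406
Σ LCP = 0 + 1 + 1 + 1 + 2 + 0 + 1 + 2 + 3 + 1 + 2 + 1 + 0 + 1 + 2 + 1 + 2 + 1 + 2 + 1 + 0 + 1 + 1 + 2 + 1 + 2 + 0 + 1 = 33
distinct = 406 − 33 = 373

373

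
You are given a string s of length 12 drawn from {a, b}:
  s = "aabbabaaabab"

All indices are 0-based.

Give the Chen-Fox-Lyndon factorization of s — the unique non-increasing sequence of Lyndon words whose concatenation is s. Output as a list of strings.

["aabbab", "aaabab"]

emit factor 1: 'aabbab' (i=0, period=6)
emit factor 2: 'aaabab' (i=6, period=6)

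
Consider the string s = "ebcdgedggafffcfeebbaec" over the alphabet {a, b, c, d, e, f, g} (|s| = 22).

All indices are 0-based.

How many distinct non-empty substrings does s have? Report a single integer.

sorted suffixes:
  #0 SA[0]=19  'aec'
  #1 SA[1]=9  'afffcfeebbaec'
  #2 SA[2]=18  'baec'
  #3 SA[3]=17  'bbaec'
  #4 SA[4]=1  'bcdgedggafffcfeebbaec'
  #5 SA[5]=21  'c'
  #6 SA[6]=2  'cdgedggafffcfeebbaec'
  #7 SA[7]=13  'cfeebbaec'
  #8 SA[8]=3  'dgedggafffcfeebbaec'
  #9 SA[9]=6  'dggafffcfeebbaec'
  #10 SA[10]=16  'ebbaec'
  #11 SA[11]=0  'ebcdgedggafffcfeebbaec'
  #12 SA[12]=20  'ec'
  #13 SA[13]=5  'edggafffcfeebbaec'
  #14 SA[14]=15  'eebbaec'
  #15 SA[15]=12  'fcfeebbaec'
  #16 SA[16]=14  'feebbaec'
  #17 SA[17]=11  'ffcfeebbaec'
  #18 SA[18]=10  'fffcfeebbaec'
  #19 SA[19]=8  'gafffcfeebbaec'
  #20 SA[20]=4  'gedggafffcfeebbaec'
  #21 SA[21]=7  'ggafffcfeebbaec'

SA = [19, 9, 18, 17, 1, 21, 2, 13, 3, 6, 16, 0, 20, 5, 15, 12, 14, 11, 10, 8, 4, 7]
[i] adj suffixes → lcp
  [1] 19/9 → 1 ('a')
  [2] 9/18 → 0 ('')
  [3] 18/17 → 1 ('b')
  [4] 17/1 → 1 ('b')
  [5] 1/21 → 0 ('')
  [6] 21/2 → 1 ('c')
  [7] 2/13 → 1 ('c')
  [8] 13/3 → 0 ('')
  [9] 3/6 → 2 ('dg')
  [10] 6/16 → 0 ('')
  [11] 16/0 → 2 ('eb')
  [12] 0/20 → 1 ('e')
  [13] 20/5 → 1 ('e')
  [14] 5/15 → 1 ('e')
  [15] 15/12 → 0 ('')
  [16] 12/14 → 1 ('f')
  [17] 14/11 → 1 ('f')
  [18] 11/10 → 2 ('ff')
  [19] 10/8 → 0 ('')
  [20] 8/4 → 1 ('g')
  [21] 4/7 → 1 ('g')

n(n+1)/2 = 22·23/2 = 253
Σ LCP = 0 + 1 + 0 + 1 + 1 + 0 + 1 + 1 + 0 + 2 + 0 + 2 + 1 + 1 + 1 + 0 + 1 + 1 + 2 + 0 + 1 + 1 = 18
distinct = 253 − 18 = 235

235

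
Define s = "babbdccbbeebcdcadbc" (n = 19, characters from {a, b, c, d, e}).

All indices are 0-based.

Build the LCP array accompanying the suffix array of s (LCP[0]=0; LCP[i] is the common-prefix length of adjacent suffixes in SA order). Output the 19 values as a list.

[0, 1, 0, 1, 2, 1, 2, 1, 1, 0, 1, 1, 1, 1, 0, 1, 2, 0, 1]

sorted suffixes:
  #0 SA[0]=1  'abbdccbbeebcdcadbc'
  #1 SA[1]=15  'adbc'
  #2 SA[2]=0  'babbdccbbeebcdcadbc'
  #3 SA[3]=2  'bbdccbbeebcdcadbc'
  #4 SA[4]=7  'bbeebcdcadbc'
  #5 SA[5]=17  'bc'
  #6 SA[6]=11  'bcdcadbc'
  #7 SA[7]=3  'bdccbbeebcdcadbc'
  #8 SA[8]=8  'beebcdcadbc'
  #9 SA[9]=18  'c'
  #10 SA[10]=14  'cadbc'
  #11 SA[11]=6  'cbbeebcdcadbc'
  #12 SA[12]=5  'ccbbeebcdcadbc'
  #13 SA[13]=12  'cdcadbc'
  #14 SA[14]=16  'dbc'
  #15 SA[15]=13  'dcadbc'
  #16 SA[16]=4  'dccbbeebcdcadbc'
  #17 SA[17]=10  'ebcdcadbc'
  #18 SA[18]=9  'eebcdcadbc'

SA = [1, 15, 0, 2, 7, 17, 11, 3, 8, 18, 14, 6, 5, 12, 16, 13, 4, 10, 9]
[i] adj suffixes → lcp
  [1] 1/15 → 1 ('a')
  [2] 15/0 → 0 ('')
  [3] 0/2 → 1 ('b')
  [4] 2/7 → 2 ('bb')
  [5] 7/17 → 1 ('b')
  [6] 17/11 → 2 ('bc')
  [7] 11/3 → 1 ('b')
  [8] 3/8 → 1 ('b')
  [9] 8/18 → 0 ('')
  [10] 18/14 → 1 ('c')
  [11] 14/6 → 1 ('c')
  [12] 6/5 → 1 ('c')
  [13] 5/12 → 1 ('c')
  [14] 12/16 → 0 ('')
  [15] 16/13 → 1 ('d')
  [16] 13/4 → 2 ('dc')
  [17] 4/10 → 0 ('')
  [18] 10/9 → 1 ('e')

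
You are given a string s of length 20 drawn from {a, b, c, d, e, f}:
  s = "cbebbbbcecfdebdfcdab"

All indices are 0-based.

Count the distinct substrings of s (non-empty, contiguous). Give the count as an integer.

rank | idx | suffix
   0 |  18 | ab
   1 |  19 | b
   2 |   3 | bbbbcecfdebdfcdab
   3 |   4 | bbbcecfdebdfcdab
   4 |   5 | bbcecfdebdfcdab
   5 |   6 | bcecfdebdfcdab
   6 |  13 | bdfcdab
   7 |   1 | bebbbbcecfdebdfcdab
   8 |   0 | cbebbbbcecfdebdfcdab
   9 |  16 | cdab
  10 |   7 | cecfdebdfcdab
  11 |   9 | cfdebdfcdab
  12 |  17 | dab
  13 |  11 | debdfcdab
  14 |  14 | dfcdab
  15 |   2 | ebbbbcecfdebdfcdab
  16 |  12 | ebdfcdab
  17 |   8 | ecfdebdfcdab
  18 |  15 | fcdab
  19 |  10 | fdebdfcdab

SA = [18, 19, 3, 4, 5, 6, 13, 1, 0, 16, 7, 9, 17, 11, 14, 2, 12, 8, 15, 10]
rank  pair      lcp
   1  s[18:],s[19:]  0  ''
   2  s[19:],s[3:]  1  'b'
   3  s[3:],s[4:]  3  'bbb'
   4  s[4:],s[5:]  2  'bb'
   5  s[5:],s[6:]  1  'b'
   6  s[6:],s[13:]  1  'b'
   7  s[13:],s[1:]  1  'b'
   8  s[1:],s[0:]  0  ''
   9  s[0:],s[16:]  1  'c'
  10  s[16:],s[7:]  1  'c'
  11  s[7:],s[9:]  1  'c'
  12  s[9:],s[17:]  0  ''
  13  s[17:],s[11:]  1  'd'
  14  s[11:],s[14:]  1  'd'
  15  s[14:],s[2:]  0  ''
  16  s[2:],s[12:]  2  'eb'
  17  s[12:],s[8:]  1  'e'
  18  s[8:],s[15:]  0  ''
  19  s[15:],s[10:]  1  'f'

n(n+1)/2 = 20·21/2 = 210
Σ LCP = 0 + 0 + 1 + 3 + 2 + 1 + 1 + 1 + 0 + 1 + 1 + 1 + 0 + 1 + 1 + 0 + 2 + 1 + 0 + 1 = 18
distinct = 210 − 18 = 192

192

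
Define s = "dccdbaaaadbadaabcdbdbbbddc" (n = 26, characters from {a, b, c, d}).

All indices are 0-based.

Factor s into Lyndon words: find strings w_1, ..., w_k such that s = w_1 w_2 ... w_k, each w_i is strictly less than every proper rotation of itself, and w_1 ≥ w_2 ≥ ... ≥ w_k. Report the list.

emit factor 1: 'd' (i=0, period=1)
emit factor 2: 'ccd' (i=1, period=3)
emit factor 3: 'b' (i=4, period=1)
emit factor 4: 'aaaadbadaabcdbdbbbddc' (i=5, period=21)

["d", "ccd", "b", "aaaadbadaabcdbdbbbddc"]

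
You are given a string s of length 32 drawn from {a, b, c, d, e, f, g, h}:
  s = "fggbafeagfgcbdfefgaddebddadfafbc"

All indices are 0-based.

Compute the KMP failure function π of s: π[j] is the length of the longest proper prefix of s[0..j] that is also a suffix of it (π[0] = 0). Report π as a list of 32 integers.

[0, 0, 0, 0, 0, 1, 0, 0, 0, 1, 2, 0, 0, 0, 1, 0, 1, 2, 0, 0, 0, 0, 0, 0, 0, 0, 0, 1, 0, 1, 0, 0]

π[0] = 0
j=1 s[j]='g': π[1]=0 (border '')
j=2 s[j]='g': π[2]=0 (border '')
j=3 s[j]='b': π[3]=0 (border '')
j=4 s[j]='a': π[4]=0 (border '')
j=5 s[j]='f': π[5]=1 (border 'f')
j=6 s[j]='e': k: 1→0; π[6]=0 (border '')
j=7 s[j]='a': π[7]=0 (border '')
j=8 s[j]='g': π[8]=0 (border '')
j=9 s[j]='f': π[9]=1 (border 'f')
j=10 s[j]='g': π[10]=2 (border 'fg')
j=11 s[j]='c': k: 2→0; π[11]=0 (border '')
j=12 s[j]='b': π[12]=0 (border '')
j=13 s[j]='d': π[13]=0 (border '')
j=14 s[j]='f': π[14]=1 (border 'f')
j=15 s[j]='e': k: 1→0; π[15]=0 (border '')
j=16 s[j]='f': π[16]=1 (border 'f')
j=17 s[j]='g': π[17]=2 (border 'fg')
j=18 s[j]='a': k: 2→0; π[18]=0 (border '')
j=19 s[j]='d': π[19]=0 (border '')
j=20 s[j]='d': π[20]=0 (border '')
j=21 s[j]='e': π[21]=0 (border '')
j=22 s[j]='b': π[22]=0 (border '')
j=23 s[j]='d': π[23]=0 (border '')
j=24 s[j]='d': π[24]=0 (border '')
j=25 s[j]='a': π[25]=0 (border '')
j=26 s[j]='d': π[26]=0 (border '')
j=27 s[j]='f': π[27]=1 (border 'f')
j=28 s[j]='a': k: 1→0; π[28]=0 (border '')
j=29 s[j]='f': π[29]=1 (border 'f')
j=30 s[j]='b': k: 1→0; π[30]=0 (border '')
j=31 s[j]='c': π[31]=0 (border '')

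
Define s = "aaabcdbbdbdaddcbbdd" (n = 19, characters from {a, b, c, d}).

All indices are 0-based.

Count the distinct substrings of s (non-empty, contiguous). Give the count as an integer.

rank→(start, suffix):
  0 → (0, 'aaabcdbbdbdaddcbbdd')
  1 → (1, 'aabcdbbdbdaddcbbdd')
  2 → (2, 'abcdbbdbdaddcbbdd')
  3 → (11, 'addcbbdd')
  4 → (6, 'bbdbdaddcbbdd')
  5 → (15, 'bbdd')
  6 → (3, 'bcdbbdbdaddcbbdd')
  7 → (9, 'bdaddcbbdd')
  8 → (7, 'bdbdaddcbbdd')
  9 → (16, 'bdd')
  10 → (14, 'cbbdd')
  11 → (4, 'cdbbdbdaddcbbdd')
  12 → (18, 'd')
  13 → (10, 'daddcbbdd')
  14 → (5, 'dbbdbdaddcbbdd')
  15 → (8, 'dbdaddcbbdd')
  16 → (13, 'dcbbdd')
  17 → (17, 'dd')
  18 → (12, 'ddcbbdd')

SA = [0, 1, 2, 11, 6, 15, 3, 9, 7, 16, 14, 4, 18, 10, 5, 8, 13, 17, 12]
rank  pair      lcp
   1  s[0:],s[1:]  2  'aa'
   2  s[1:],s[2:]  1  'a'
   3  s[2:],s[11:]  1  'a'
   4  s[11:],s[6:]  0  ''
   5  s[6:],s[15:]  3  'bbd'
   6  s[15:],s[3:]  1  'b'
   7  s[3:],s[9:]  1  'b'
   8  s[9:],s[7:]  2  'bd'
   9  s[7:],s[16:]  2  'bd'
  10  s[16:],s[14:]  0  ''
  11  s[14:],s[4:]  1  'c'
  12  s[4:],s[18:]  0  ''
  13  s[18:],s[10:]  1  'd'
  14  s[10:],s[5:]  1  'd'
  15  s[5:],s[8:]  2  'db'
  16  s[8:],s[13:]  1  'd'
  17  s[13:],s[17:]  1  'd'
  18  s[17:],s[12:]  2  'dd'

n(n+1)/2 = 19·20/2 = 190
Σ LCP = 0 + 2 + 1 + 1 + 0 + 3 + 1 + 1 + 2 + 2 + 0 + 1 + 0 + 1 + 1 + 2 + 1 + 1 + 2 = 22
distinct = 190 − 22 = 168

168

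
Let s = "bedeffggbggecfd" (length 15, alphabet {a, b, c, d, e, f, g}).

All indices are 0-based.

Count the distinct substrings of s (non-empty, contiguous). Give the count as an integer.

110

sorted suffixes:
  #0 SA[0]=0  'bedeffggbggecfd'
  #1 SA[1]=8  'bggecfd'
  #2 SA[2]=12  'cfd'
  #3 SA[3]=14  'd'
  #4 SA[4]=2  'deffggbggecfd'
  #5 SA[5]=11  'ecfd'
  #6 SA[6]=1  'edeffggbggecfd'
  #7 SA[7]=3  'effggbggecfd'
  #8 SA[8]=13  'fd'
  #9 SA[9]=4  'ffggbggecfd'
  #10 SA[10]=5  'fggbggecfd'
  #11 SA[11]=7  'gbggecfd'
  #12 SA[12]=10  'gecfd'
  #13 SA[13]=6  'ggbggecfd'
  #14 SA[14]=9  'ggecfd'

SA = [0, 8, 12, 14, 2, 11, 1, 3, 13, 4, 5, 7, 10, 6, 9]
rank  pair      lcp
   1  s[0:],s[8:]  1  'b'
   2  s[8:],s[12:]  0  ''
   3  s[12:],s[14:]  0  ''
   4  s[14:],s[2:]  1  'd'
   5  s[2:],s[11:]  0  ''
   6  s[11:],s[1:]  1  'e'
   7  s[1:],s[3:]  1  'e'
   8  s[3:],s[13:]  0  ''
   9  s[13:],s[4:]  1  'f'
  10  s[4:],s[5:]  1  'f'
  11  s[5:],s[7:]  0  ''
  12  s[7:],s[10:]  1  'g'
  13  s[10:],s[6:]  1  'g'
  14  s[6:],s[9:]  2  'gg'

n(n+1)/2 = 15·16/2 = 120
Σ LCP = 0 + 1 + 0 + 0 + 1 + 0 + 1 + 1 + 0 + 1 + 1 + 0 + 1 + 1 + 2 = 10
distinct = 120 − 10 = 110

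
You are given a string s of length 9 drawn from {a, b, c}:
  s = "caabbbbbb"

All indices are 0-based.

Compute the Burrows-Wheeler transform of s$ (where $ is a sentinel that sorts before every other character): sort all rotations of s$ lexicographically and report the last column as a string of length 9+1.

rank  rotation    last
    0  $caabbbbbb  b
    1  aabbbbbb$c  c
    2  abbbbbb$ca  a
    3  b$caabbbbb  b
    4  bb$caabbbb  b
    5  bbb$caabbb  b
    6  bbbb$caabb  b
    7  bbbbb$caab  b
    8  bbbbbb$caa  a
    9  caabbbbbb$  $

bcabbbbba$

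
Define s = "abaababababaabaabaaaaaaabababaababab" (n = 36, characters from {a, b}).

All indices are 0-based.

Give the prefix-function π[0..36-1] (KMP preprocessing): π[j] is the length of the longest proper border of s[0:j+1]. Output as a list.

π[0] = 0
j=1 s[j]='b': π[1]=0 (border '')
j=2 s[j]='a': π[2]=1 (border 'a')
j=3 s[j]='a': k: 1→0; π[3]=1 (border 'a')
j=4 s[j]='b': π[4]=2 (border 'ab')
j=5 s[j]='a': π[5]=3 (border 'aba')
j=6 s[j]='b': k: 3→1; π[6]=2 (border 'ab')
j=7 s[j]='a': π[7]=3 (border 'aba')
j=8 s[j]='b': k: 3→1; π[8]=2 (border 'ab')
j=9 s[j]='a': π[9]=3 (border 'aba')
j=10 s[j]='b': k: 3→1; π[10]=2 (border 'ab')
j=11 s[j]='a': π[11]=3 (border 'aba')
j=12 s[j]='a': π[12]=4 (border 'abaa')
j=13 s[j]='b': π[13]=5 (border 'abaab')
j=14 s[j]='a': π[14]=6 (border 'abaaba')
j=15 s[j]='a': k: 6→3; π[15]=4 (border 'abaa')
j=16 s[j]='b': π[16]=5 (border 'abaab')
j=17 s[j]='a': π[17]=6 (border 'abaaba')
j=18 s[j]='a': k: 6→3; π[18]=4 (border 'abaa')
j=19 s[j]='a': k: 4→1→0; π[19]=1 (border 'a')
j=20 s[j]='a': k: 1→0; π[20]=1 (border 'a')
j=21 s[j]='a': k: 1→0; π[21]=1 (border 'a')
j=22 s[j]='a': k: 1→0; π[22]=1 (border 'a')
j=23 s[j]='a': k: 1→0; π[23]=1 (border 'a')
j=24 s[j]='b': π[24]=2 (border 'ab')
j=25 s[j]='a': π[25]=3 (border 'aba')
j=26 s[j]='b': k: 3→1; π[26]=2 (border 'ab')
j=27 s[j]='a': π[27]=3 (border 'aba')
j=28 s[j]='b': k: 3→1; π[28]=2 (border 'ab')
j=29 s[j]='a': π[29]=3 (border 'aba')
j=30 s[j]='a': π[30]=4 (border 'abaa')
j=31 s[j]='b': π[31]=5 (border 'abaab')
j=32 s[j]='a': π[32]=6 (border 'abaaba')
j=33 s[j]='b': π[33]=7 (border 'abaabab')
j=34 s[j]='a': π[34]=8 (border 'abaababa')
j=35 s[j]='b': π[35]=9 (border 'abaababab')

[0, 0, 1, 1, 2, 3, 2, 3, 2, 3, 2, 3, 4, 5, 6, 4, 5, 6, 4, 1, 1, 1, 1, 1, 2, 3, 2, 3, 2, 3, 4, 5, 6, 7, 8, 9]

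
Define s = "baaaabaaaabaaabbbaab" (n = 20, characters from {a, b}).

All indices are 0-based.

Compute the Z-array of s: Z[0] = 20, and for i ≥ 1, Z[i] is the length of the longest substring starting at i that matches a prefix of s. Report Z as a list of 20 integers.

Z[0]=20
i=1: outside box; Z[1]=0
i=2: outside box; Z[2]=0
i=3: outside box; Z[3]=0
i=4: outside box; Z[4]=0
i=5: outside box; Z[5]=9 grow→box=[5,14)
i=6: min(r-i=8, Z[1]=0)=0; Z[6]=0
i=7: min(r-i=7, Z[2]=0)=0; Z[7]=0
i=8: min(r-i=6, Z[3]=0)=0; Z[8]=0
i=9: min(r-i=5, Z[4]=0)=0; Z[9]=0
i=10: min(r-i=4, Z[5]=9)=4; Z[10]=4
i=11: min(r-i=3, Z[6]=0)=0; Z[11]=0
i=12: min(r-i=2, Z[7]=0)=0; Z[12]=0
i=13: min(r-i=1, Z[8]=0)=0; Z[13]=0
i=14: outside box; Z[14]=1 grow→box=[14,15)
i=15: outside box; Z[15]=1 grow→box=[15,16)
i=16: outside box; Z[16]=3 grow→box=[16,19)
i=17: min(r-i=2, Z[1]=0)=0; Z[17]=0
i=18: min(r-i=1, Z[2]=0)=0; Z[18]=0
i=19: outside box; Z[19]=1 grow→box=[19,20)

[20, 0, 0, 0, 0, 9, 0, 0, 0, 0, 4, 0, 0, 0, 1, 1, 3, 0, 0, 1]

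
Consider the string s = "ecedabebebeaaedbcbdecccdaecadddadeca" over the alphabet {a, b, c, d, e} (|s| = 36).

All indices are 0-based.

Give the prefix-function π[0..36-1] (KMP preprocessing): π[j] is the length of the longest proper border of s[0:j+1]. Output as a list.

π[0] = 0
j=1 s[j]='c': π[1]=0 (border '')
j=2 s[j]='e': π[2]=1 (border 'e')
j=3 s[j]='d': k: 1→0; π[3]=0 (border '')
j=4 s[j]='a': π[4]=0 (border '')
j=5 s[j]='b': π[5]=0 (border '')
j=6 s[j]='e': π[6]=1 (border 'e')
j=7 s[j]='b': k: 1→0; π[7]=0 (border '')
j=8 s[j]='e': π[8]=1 (border 'e')
j=9 s[j]='b': k: 1→0; π[9]=0 (border '')
j=10 s[j]='e': π[10]=1 (border 'e')
j=11 s[j]='a': k: 1→0; π[11]=0 (border '')
j=12 s[j]='a': π[12]=0 (border '')
j=13 s[j]='e': π[13]=1 (border 'e')
j=14 s[j]='d': k: 1→0; π[14]=0 (border '')
j=15 s[j]='b': π[15]=0 (border '')
j=16 s[j]='c': π[16]=0 (border '')
j=17 s[j]='b': π[17]=0 (border '')
j=18 s[j]='d': π[18]=0 (border '')
j=19 s[j]='e': π[19]=1 (border 'e')
j=20 s[j]='c': π[20]=2 (border 'ec')
j=21 s[j]='c': k: 2→0; π[21]=0 (border '')
j=22 s[j]='c': π[22]=0 (border '')
j=23 s[j]='d': π[23]=0 (border '')
j=24 s[j]='a': π[24]=0 (border '')
j=25 s[j]='e': π[25]=1 (border 'e')
j=26 s[j]='c': π[26]=2 (border 'ec')
j=27 s[j]='a': k: 2→0; π[27]=0 (border '')
j=28 s[j]='d': π[28]=0 (border '')
j=29 s[j]='d': π[29]=0 (border '')
j=30 s[j]='d': π[30]=0 (border '')
j=31 s[j]='a': π[31]=0 (border '')
j=32 s[j]='d': π[32]=0 (border '')
j=33 s[j]='e': π[33]=1 (border 'e')
j=34 s[j]='c': π[34]=2 (border 'ec')
j=35 s[j]='a': k: 2→0; π[35]=0 (border '')

[0, 0, 1, 0, 0, 0, 1, 0, 1, 0, 1, 0, 0, 1, 0, 0, 0, 0, 0, 1, 2, 0, 0, 0, 0, 1, 2, 0, 0, 0, 0, 0, 0, 1, 2, 0]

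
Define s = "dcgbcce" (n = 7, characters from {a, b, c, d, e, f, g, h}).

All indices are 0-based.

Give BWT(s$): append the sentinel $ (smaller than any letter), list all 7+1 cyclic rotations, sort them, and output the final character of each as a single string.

egbcd$cc

rank  rotation  last
    0  $dcgbcce  e
    1  bcce$dcg  g
    2  cce$dcgb  b
    3  ce$dcgbc  c
    4  cgbcce$d  d
    5  dcgbcce$  $
    6  e$dcgbcc  c
    7  gbcce$dc  c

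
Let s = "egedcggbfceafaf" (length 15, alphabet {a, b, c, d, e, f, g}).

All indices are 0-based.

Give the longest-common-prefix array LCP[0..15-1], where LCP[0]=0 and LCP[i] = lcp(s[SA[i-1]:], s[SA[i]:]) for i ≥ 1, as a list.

rank | idx | suffix
   0 |  13 | af
   1 |  11 | afaf
   2 |   7 | bfceafaf
   3 |   9 | ceafaf
   4 |   4 | cggbfceafaf
   5 |   3 | dcggbfceafaf
   6 |  10 | eafaf
   7 |   2 | edcggbfceafaf
   8 |   0 | egedcggbfceafaf
   9 |  14 | f
  10 |  12 | faf
  11 |   8 | fceafaf
  12 |   6 | gbfceafaf
  13 |   1 | gedcggbfceafaf
  14 |   5 | ggbfceafaf

SA = [13, 11, 7, 9, 4, 3, 10, 2, 0, 14, 12, 8, 6, 1, 5]
rank  pair      lcp
   1  s[13:],s[11:]  2  'af'
   2  s[11:],s[7:]  0  ''
   3  s[7:],s[9:]  0  ''
   4  s[9:],s[4:]  1  'c'
   5  s[4:],s[3:]  0  ''
   6  s[3:],s[10:]  0  ''
   7  s[10:],s[2:]  1  'e'
   8  s[2:],s[0:]  1  'e'
   9  s[0:],s[14:]  0  ''
  10  s[14:],s[12:]  1  'f'
  11  s[12:],s[8:]  1  'f'
  12  s[8:],s[6:]  0  ''
  13  s[6:],s[1:]  1  'g'
  14  s[1:],s[5:]  1  'g'

[0, 2, 0, 0, 1, 0, 0, 1, 1, 0, 1, 1, 0, 1, 1]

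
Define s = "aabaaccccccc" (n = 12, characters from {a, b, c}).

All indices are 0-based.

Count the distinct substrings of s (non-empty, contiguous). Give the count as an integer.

53

sorted suffixes:
  #0 SA[0]=0  'aabaaccccccc'
  #1 SA[1]=3  'aaccccccc'
  #2 SA[2]=1  'abaaccccccc'
  #3 SA[3]=4  'accccccc'
  #4 SA[4]=2  'baaccccccc'
  #5 SA[5]=11  'c'
  #6 SA[6]=10  'cc'
  #7 SA[7]=9  'ccc'
  #8 SA[8]=8  'cccc'
  #9 SA[9]=7  'ccccc'
  #10 SA[10]=6  'cccccc'
  #11 SA[11]=5  'ccccccc'

SA = [0, 3, 1, 4, 2, 11, 10, 9, 8, 7, 6, 5]
rank  pair      lcp
   1  s[0:],s[3:]  2  'aa'
   2  s[3:],s[1:]  1  'a'
   3  s[1:],s[4:]  1  'a'
   4  s[4:],s[2:]  0  ''
   5  s[2:],s[11:]  0  ''
   6  s[11:],s[10:]  1  'c'
   7  s[10:],s[9:]  2  'cc'
   8  s[9:],s[8:]  3  'ccc'
   9  s[8:],s[7:]  4  'cccc'
  10  s[7:],s[6:]  5  'ccccc'
  11  s[6:],s[5:]  6  'cccccc'

n(n+1)/2 = 12·13/2 = 78
Σ LCP = 0 + 2 + 1 + 1 + 0 + 0 + 1 + 2 + 3 + 4 + 5 + 6 = 25
distinct = 78 − 25 = 53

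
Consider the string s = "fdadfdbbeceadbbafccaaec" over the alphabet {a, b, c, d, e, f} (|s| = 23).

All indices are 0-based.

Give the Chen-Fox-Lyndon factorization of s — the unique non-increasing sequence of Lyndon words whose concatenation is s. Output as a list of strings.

emit factor 1: 'f' (i=0, period=1)
emit factor 2: 'd' (i=1, period=1)
emit factor 3: 'adfdbbece' (i=2, period=9)
emit factor 4: 'adbbafcc' (i=11, period=8)
emit factor 5: 'aaec' (i=19, period=4)

["f", "d", "adfdbbece", "adbbafcc", "aaec"]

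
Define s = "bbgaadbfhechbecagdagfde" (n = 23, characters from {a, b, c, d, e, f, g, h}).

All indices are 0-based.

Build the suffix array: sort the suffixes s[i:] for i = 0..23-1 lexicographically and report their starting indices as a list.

[3, 4, 15, 18, 0, 12, 6, 1, 14, 10, 17, 5, 21, 22, 13, 9, 20, 7, 2, 16, 19, 11, 8]

sorted suffixes:
  #0 SA[0]=3  'aadbfhechbecagdagfde'
  #1 SA[1]=4  'adbfhechbecagdagfde'
  #2 SA[2]=15  'agdagfde'
  #3 SA[3]=18  'agfde'
  #4 SA[4]=0  'bbgaadbfhechbecagdagfde'
  #5 SA[5]=12  'becagdagfde'
  #6 SA[6]=6  'bfhechbecagdagfde'
  #7 SA[7]=1  'bgaadbfhechbecagdagfde'
  #8 SA[8]=14  'cagdagfde'
  #9 SA[9]=10  'chbecagdagfde'
  #10 SA[10]=17  'dagfde'
  #11 SA[11]=5  'dbfhechbecagdagfde'
  #12 SA[12]=21  'de'
  #13 SA[13]=22  'e'
  #14 SA[14]=13  'ecagdagfde'
  #15 SA[15]=9  'echbecagdagfde'
  #16 SA[16]=20  'fde'
  #17 SA[17]=7  'fhechbecagdagfde'
  #18 SA[18]=2  'gaadbfhechbecagdagfde'
  #19 SA[19]=16  'gdagfde'
  #20 SA[20]=19  'gfde'
  #21 SA[21]=11  'hbecagdagfde'
  #22 SA[22]=8  'hechbecagdagfde'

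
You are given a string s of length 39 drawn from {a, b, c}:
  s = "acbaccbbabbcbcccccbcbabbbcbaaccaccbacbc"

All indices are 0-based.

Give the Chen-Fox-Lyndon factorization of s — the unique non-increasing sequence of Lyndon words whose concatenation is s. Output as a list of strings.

emit factor 1: 'acbaccbb' (i=0, period=8)
emit factor 2: 'abbcbcccccbcb' (i=8, period=13)
emit factor 3: 'abbbcb' (i=21, period=6)
emit factor 4: 'aaccaccbacbc' (i=27, period=12)

["acbaccbb", "abbcbcccccbcb", "abbbcb", "aaccaccbacbc"]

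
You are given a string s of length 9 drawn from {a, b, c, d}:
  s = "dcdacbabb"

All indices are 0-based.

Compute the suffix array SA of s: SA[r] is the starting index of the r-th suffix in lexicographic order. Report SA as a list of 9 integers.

sorted suffixes:
  #0 SA[0]=6  'abb'
  #1 SA[1]=3  'acbabb'
  #2 SA[2]=8  'b'
  #3 SA[3]=5  'babb'
  #4 SA[4]=7  'bb'
  #5 SA[5]=4  'cbabb'
  #6 SA[6]=1  'cdacbabb'
  #7 SA[7]=2  'dacbabb'
  #8 SA[8]=0  'dcdacbabb'

[6, 3, 8, 5, 7, 4, 1, 2, 0]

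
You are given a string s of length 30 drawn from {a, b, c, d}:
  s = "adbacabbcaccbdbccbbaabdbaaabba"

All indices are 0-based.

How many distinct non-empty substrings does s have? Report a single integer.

rank→(start, suffix):
  0 → (29, 'a')
  1 → (24, 'aaabba')
  2 → (25, 'aabba')
  3 → (19, 'aabdbaaabba')
  4 → (26, 'abba')
  5 → (5, 'abbcaccbdbccbbaabdbaaabba')
  6 → (20, 'abdbaaabba')
  7 → (3, 'acabbcaccbdbccbbaabdbaaabba')
  8 → (9, 'accbdbccbbaabdbaaabba')
  9 → (0, 'adbacabbcaccbdbccbbaabdbaaabba')
  10 → (28, 'ba')
  11 → (23, 'baaabba')
  12 → (18, 'baabdbaaabba')
  13 → (2, 'bacabbcaccbdbccbbaabdbaaabba')
  14 → (27, 'bba')
  15 → (17, 'bbaabdbaaabba')
  16 → (6, 'bbcaccbdbccbbaabdbaaabba')
  17 → (7, 'bcaccbdbccbbaabdbaaabba')
  18 → (14, 'bccbbaabdbaaabba')
  19 → (21, 'bdbaaabba')
  20 → (12, 'bdbccbbaabdbaaabba')
  21 → (4, 'cabbcaccbdbccbbaabdbaaabba')
  22 → (8, 'caccbdbccbbaabdbaaabba')
  23 → (16, 'cbbaabdbaaabba')
  24 → (11, 'cbdbccbbaabdbaaabba')
  25 → (15, 'ccbbaabdbaaabba')
  26 → (10, 'ccbdbccbbaabdbaaabba')
  27 → (22, 'dbaaabba')
  28 → (1, 'dbacabbcaccbdbccbbaabdbaaabba')
  29 → (13, 'dbccbbaabdbaaabba')

SA = [29, 24, 25, 19, 26, 5, 20, 3, 9, 0, 28, 23, 18, 2, 27, 17, 6, 7, 14, 21, 12, 4, 8, 16, 11, 15, 10, 22, 1, 13]
[i] adj suffixes → lcp
  [1] 29/24 → 1 ('a')
  [2] 24/25 → 2 ('aa')
  [3] 25/19 → 3 ('aab')
  [4] 19/26 → 1 ('a')
  [5] 26/5 → 3 ('abb')
  [6] 5/20 → 2 ('ab')
  [7] 20/3 → 1 ('a')
  [8] 3/9 → 2 ('ac')
  [9] 9/0 → 1 ('a')
  [10] 0/28 → 0 ('')
  [11] 28/23 → 2 ('ba')
  [12] 23/18 → 3 ('baa')
  [13] 18/2 → 2 ('ba')
  [14] 2/27 → 1 ('b')
  [15] 27/17 → 3 ('bba')
  [16] 17/6 → 2 ('bb')
  [17] 6/7 → 1 ('b')
  [18] 7/14 → 2 ('bc')
  [19] 14/21 → 1 ('b')
  [20] 21/12 → 3 ('bdb')
  [21] 12/4 → 0 ('')
  [22] 4/8 → 2 ('ca')
  [23] 8/16 → 1 ('c')
  [24] 16/11 → 2 ('cb')
  [25] 11/15 → 1 ('c')
  [26] 15/10 → 3 ('ccb')
  [27] 10/22 → 0 ('')
  [28] 22/1 → 3 ('dba')
  [29] 1/13 → 2 ('db')

n(n+1)/2 = 30·31/2 = 465
Σ LCP = 0 + 1 + 2 + 3 + 1 + 3 + 2 + 1 + 2 + 1 + 0 + 2 + 3 + 2 + 1 + 3 + 2 + 1 + 2 + 1 + 3 + 0 + 2 + 1 + 2 + 1 + 3 + 0 + 3 + 2 = 50
distinct = 465 − 50 = 415

415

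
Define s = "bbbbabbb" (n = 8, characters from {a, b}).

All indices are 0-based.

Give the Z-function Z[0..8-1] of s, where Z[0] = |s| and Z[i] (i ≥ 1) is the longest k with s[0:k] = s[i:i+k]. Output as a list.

Z[0]=8
i=1: outside box; Z[1]=3 grow→box=[1,4)
i=2: min(r-i=2, Z[1]=3)=2; Z[2]=2
i=3: min(r-i=1, Z[2]=2)=1; Z[3]=1
i=4: outside box; Z[4]=0
i=5: outside box; Z[5]=3 grow→box=[5,8)
i=6: min(r-i=2, Z[1]=3)=2; Z[6]=2
i=7: min(r-i=1, Z[2]=2)=1; Z[7]=1

[8, 3, 2, 1, 0, 3, 2, 1]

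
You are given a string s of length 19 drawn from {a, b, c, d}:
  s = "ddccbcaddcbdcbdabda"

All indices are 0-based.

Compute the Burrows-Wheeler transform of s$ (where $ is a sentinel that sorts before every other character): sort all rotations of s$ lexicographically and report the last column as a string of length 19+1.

rank  rotation              last
    0  $ddccbcaddcbdcbdabda  a
    1  a$ddccbcaddcbdcbdabd  d
    2  abda$ddccbcaddcbdcbd  d
    3  addcbdcbdabda$ddccbc  c
    4  bcaddcbdcbdabda$ddcc  c
    5  bda$ddccbcaddcbdcbda  a
    6  bdabda$ddccbcaddcbdc  c
    7  bdcbdabda$ddccbcaddc  c
    8  caddcbdcbdabda$ddccb  b
    9  cbcaddcbdcbdabda$ddc  c
   10  cbdabda$ddccbcaddcbd  d
   11  cbdcbdabda$ddccbcadd  d
   12  ccbcaddcbdcbdabda$dd  d
   13  da$ddccbcaddcbdcbdab  b
   14  dabda$ddccbcaddcbdcb  b
   15  dcbdabda$ddccbcaddcb  b
   16  dcbdcbdabda$ddccbcad  d
   17  dccbcaddcbdcbdabda$d  d
   18  ddcbdcbdabda$ddccbca  a
   19  ddccbcaddcbdcbdabda$  $

addccaccbcdddbbbdda$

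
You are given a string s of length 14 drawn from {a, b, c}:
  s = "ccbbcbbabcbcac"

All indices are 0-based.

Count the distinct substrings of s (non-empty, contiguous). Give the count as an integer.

rank | idx | suffix
   0 |   7 | abcbcac
   1 |  12 | ac
   2 |   6 | babcbcac
   3 |   5 | bbabcbcac
   4 |   2 | bbcbbabcbcac
   5 |  10 | bcac
   6 |   3 | bcbbabcbcac
   7 |   8 | bcbcac
   8 |  13 | c
   9 |  11 | cac
  10 |   4 | cbbabcbcac
  11 |   1 | cbbcbbabcbcac
  12 |   9 | cbcac
  13 |   0 | ccbbcbbabcbcac

SA = [7, 12, 6, 5, 2, 10, 3, 8, 13, 11, 4, 1, 9, 0]
i: (SA[i-1],SA[i]) lcp shared
  1: (7,12) 1 'a'
  2: (12,6) 0 ''
  3: (6,5) 1 'b'
  4: (5,2) 2 'bb'
  5: (2,10) 1 'b'
  6: (10,3) 2 'bc'
  7: (3,8) 3 'bcb'
  8: (8,13) 0 ''
  9: (13,11) 1 'c'
  10: (11,4) 1 'c'
  11: (4,1) 3 'cbb'
  12: (1,9) 2 'cb'
  13: (9,0) 1 'c'

n(n+1)/2 = 14·15/2 = 105
Σ LCP = 0 + 1 + 0 + 1 + 2 + 1 + 2 + 3 + 0 + 1 + 1 + 3 + 2 + 1 = 18
distinct = 105 − 18 = 87

87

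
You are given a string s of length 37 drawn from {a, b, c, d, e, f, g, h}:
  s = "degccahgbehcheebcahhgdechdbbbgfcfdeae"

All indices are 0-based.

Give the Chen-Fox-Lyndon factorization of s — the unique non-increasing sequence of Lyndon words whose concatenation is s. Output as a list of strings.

["deg", "c", "c", "ahgbehcheebcahhgdechdbbbgfcfde", "ae"]

emit factor 1: 'deg' (i=0, period=3)
emit factor 2: 'c' (i=3, period=1)
emit factor 3: 'c' (i=4, period=1)
emit factor 4: 'ahgbehcheebcahhgdechdbbbgfcfde' (i=5, period=30)
emit factor 5: 'ae' (i=35, period=2)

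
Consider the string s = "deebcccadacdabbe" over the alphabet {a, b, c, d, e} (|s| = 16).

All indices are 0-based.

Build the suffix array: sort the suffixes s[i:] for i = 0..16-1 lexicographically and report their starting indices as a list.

[12, 9, 7, 13, 3, 14, 6, 5, 4, 10, 11, 8, 0, 15, 2, 1]

rank→(start, suffix):
  0 → (12, 'abbe')
  1 → (9, 'acdabbe')
  2 → (7, 'adacdabbe')
  3 → (13, 'bbe')
  4 → (3, 'bcccadacdabbe')
  5 → (14, 'be')
  6 → (6, 'cadacdabbe')
  7 → (5, 'ccadacdabbe')
  8 → (4, 'cccadacdabbe')
  9 → (10, 'cdabbe')
  10 → (11, 'dabbe')
  11 → (8, 'dacdabbe')
  12 → (0, 'deebcccadacdabbe')
  13 → (15, 'e')
  14 → (2, 'ebcccadacdabbe')
  15 → (1, 'eebcccadacdabbe')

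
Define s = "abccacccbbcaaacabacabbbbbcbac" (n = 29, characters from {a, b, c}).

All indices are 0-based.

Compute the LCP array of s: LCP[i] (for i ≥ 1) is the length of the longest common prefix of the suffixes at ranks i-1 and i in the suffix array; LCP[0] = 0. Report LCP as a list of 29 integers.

rank | idx | suffix
   0 |  11 | aaacabacabbbbbcbac
   1 |  12 | aacabacabbbbbcbac
   2 |  15 | abacabbbbbcbac
   3 |  19 | abbbbbcbac
   4 |   0 | abccacccbbcaaacabacabbbbbcbac
   5 |  27 | ac
   6 |  13 | acabacabbbbbcbac
   7 |  17 | acabbbbbcbac
   8 |   4 | acccbbcaaacabacabbbbbcbac
   9 |  26 | bac
  10 |  16 | bacabbbbbcbac
  11 |  20 | bbbbbcbac
  12 |  21 | bbbbcbac
  13 |  22 | bbbcbac
  14 |   8 | bbcaaacabacabbbbbcbac
  15 |  23 | bbcbac
  16 |   9 | bcaaacabacabbbbbcbac
  17 |  24 | bcbac
  18 |   1 | bccacccbbcaaacabacabbbbbcbac
  19 |  28 | c
  20 |  10 | caaacabacabbbbbcbac
  21 |  14 | cabacabbbbbcbac
  22 |  18 | cabbbbbcbac
  23 |   3 | cacccbbcaaacabacabbbbbcbac
  24 |  25 | cbac
  25 |   7 | cbbcaaacabacabbbbbcbac
  26 |   2 | ccacccbbcaaacabacabbbbbcbac
  27 |   6 | ccbbcaaacabacabbbbbcbac
  28 |   5 | cccbbcaaacabacabbbbbcbac

SA = [11, 12, 15, 19, 0, 27, 13, 17, 4, 26, 16, 20, 21, 22, 8, 23, 9, 24, 1, 28, 10, 14, 18, 3, 25, 7, 2, 6, 5]
[i] adj suffixes → lcp
  [1] 11/12 → 2 ('aa')
  [2] 12/15 → 1 ('a')
  [3] 15/19 → 2 ('ab')
  [4] 19/0 → 2 ('ab')
  [5] 0/27 → 1 ('a')
  [6] 27/13 → 2 ('ac')
  [7] 13/17 → 4 ('acab')
  [8] 17/4 → 2 ('ac')
  [9] 4/26 → 0 ('')
  [10] 26/16 → 3 ('bac')
  [11] 16/20 → 1 ('b')
  [12] 20/21 → 4 ('bbbb')
  [13] 21/22 → 3 ('bbb')
  [14] 22/8 → 2 ('bb')
  [15] 8/23 → 3 ('bbc')
  [16] 23/9 → 1 ('b')
  [17] 9/24 → 2 ('bc')
  [18] 24/1 → 2 ('bc')
  [19] 1/28 → 0 ('')
  [20] 28/10 → 1 ('c')
  [21] 10/14 → 2 ('ca')
  [22] 14/18 → 3 ('cab')
  [23] 18/3 → 2 ('ca')
  [24] 3/25 → 1 ('c')
  [25] 25/7 → 2 ('cb')
  [26] 7/2 → 1 ('c')
  [27] 2/6 → 2 ('cc')
  [28] 6/5 → 2 ('cc')

[0, 2, 1, 2, 2, 1, 2, 4, 2, 0, 3, 1, 4, 3, 2, 3, 1, 2, 2, 0, 1, 2, 3, 2, 1, 2, 1, 2, 2]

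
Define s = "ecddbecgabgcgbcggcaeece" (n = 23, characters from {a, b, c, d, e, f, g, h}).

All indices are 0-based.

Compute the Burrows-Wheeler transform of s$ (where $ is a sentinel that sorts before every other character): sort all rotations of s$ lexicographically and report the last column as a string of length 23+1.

rank  rotation                  last
    0  $ecddbecgabgcgbcggcaeece  e
    1  abgcgbcggcaeece$ecddbecg  g
    2  aeece$ecddbecgabgcgbcggc  c
    3  bcggcaeece$ecddbecgabgcg  g
    4  becgabgcgbcggcaeece$ecdd  d
    5  bgcgbcggcaeece$ecddbecga  a
    6  caeece$ecddbecgabgcgbcgg  g
    7  cddbecgabgcgbcggcaeece$e  e
    8  ce$ecddbecgabgcgbcggcaee  e
    9  cgabgcgbcggcaeece$ecddbe  e
   10  cgbcggcaeece$ecddbecgabg  g
   11  cggcaeece$ecddbecgabgcgb  b
   12  dbecgabgcgbcggcaeece$ecd  d
   13  ddbecgabgcgbcggcaeece$ec  c
   14  e$ecddbecgabgcgbcggcaeec  c
   15  ecddbecgabgcgbcggcaeece$  $
   16  ece$ecddbecgabgcgbcggcae  e
   17  ecgabgcgbcggcaeece$ecddb  b
   18  eece$ecddbecgabgcgbcggca  a
   19  gabgcgbcggcaeece$ecddbec  c
   20  gbcggcaeece$ecddbecgabgc  c
   21  gcaeece$ecddbecgabgcgbcg  g
   22  gcgbcggcaeece$ecddbecgab  b
   23  ggcaeece$ecddbecgabgcgbc  c

egcgdageeegbdcc$ebaccgbc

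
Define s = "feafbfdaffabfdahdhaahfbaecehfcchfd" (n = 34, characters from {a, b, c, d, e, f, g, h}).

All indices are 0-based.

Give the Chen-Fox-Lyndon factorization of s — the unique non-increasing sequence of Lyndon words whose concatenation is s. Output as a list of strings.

emit factor 1: 'f' (i=0, period=1)
emit factor 2: 'e' (i=1, period=1)
emit factor 3: 'afbfdaff' (i=2, period=8)
emit factor 4: 'abfdahdh' (i=10, period=8)
emit factor 5: 'aahfbaecehfcchfd' (i=18, period=16)

["f", "e", "afbfdaff", "abfdahdh", "aahfbaecehfcchfd"]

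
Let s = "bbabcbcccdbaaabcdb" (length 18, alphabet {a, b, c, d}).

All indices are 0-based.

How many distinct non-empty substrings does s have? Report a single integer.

rank→(start, suffix):
  0 → (11, 'aaabcdb')
  1 → (12, 'aabcdb')
  2 → (2, 'abcbcccdbaaabcdb')
  3 → (13, 'abcdb')
  4 → (17, 'b')
  5 → (10, 'baaabcdb')
  6 → (1, 'babcbcccdbaaabcdb')
  7 → (0, 'bbabcbcccdbaaabcdb')
  8 → (3, 'bcbcccdbaaabcdb')
  9 → (5, 'bcccdbaaabcdb')
  10 → (14, 'bcdb')
  11 → (4, 'cbcccdbaaabcdb')
  12 → (6, 'cccdbaaabcdb')
  13 → (7, 'ccdbaaabcdb')
  14 → (15, 'cdb')
  15 → (8, 'cdbaaabcdb')
  16 → (16, 'db')
  17 → (9, 'dbaaabcdb')

SA = [11, 12, 2, 13, 17, 10, 1, 0, 3, 5, 14, 4, 6, 7, 15, 8, 16, 9]
i: (SA[i-1],SA[i]) lcp shared
  1: (11,12) 2 'aa'
  2: (12,2) 1 'a'
  3: (2,13) 3 'abc'
  4: (13,17) 0 ''
  5: (17,10) 1 'b'
  6: (10,1) 2 'ba'
  7: (1,0) 1 'b'
  8: (0,3) 1 'b'
  9: (3,5) 2 'bc'
  10: (5,14) 2 'bc'
  11: (14,4) 0 ''
  12: (4,6) 1 'c'
  13: (6,7) 2 'cc'
  14: (7,15) 1 'c'
  15: (15,8) 3 'cdb'
  16: (8,16) 0 ''
  17: (16,9) 2 'db'

n(n+1)/2 = 18·19/2 = 171
Σ LCP = 0 + 2 + 1 + 3 + 0 + 1 + 2 + 1 + 1 + 2 + 2 + 0 + 1 + 2 + 1 + 3 + 0 + 2 = 24
distinct = 171 − 24 = 147

147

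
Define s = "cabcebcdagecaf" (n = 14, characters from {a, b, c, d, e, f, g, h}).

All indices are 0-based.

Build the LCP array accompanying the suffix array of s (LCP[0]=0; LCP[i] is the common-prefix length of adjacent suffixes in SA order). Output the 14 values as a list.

sorted suffixes:
  #0 SA[0]=1  'abcebcdagecaf'
  #1 SA[1]=12  'af'
  #2 SA[2]=8  'agecaf'
  #3 SA[3]=5  'bcdagecaf'
  #4 SA[4]=2  'bcebcdagecaf'
  #5 SA[5]=0  'cabcebcdagecaf'
  #6 SA[6]=11  'caf'
  #7 SA[7]=6  'cdagecaf'
  #8 SA[8]=3  'cebcdagecaf'
  #9 SA[9]=7  'dagecaf'
  #10 SA[10]=4  'ebcdagecaf'
  #11 SA[11]=10  'ecaf'
  #12 SA[12]=13  'f'
  #13 SA[13]=9  'gecaf'

SA = [1, 12, 8, 5, 2, 0, 11, 6, 3, 7, 4, 10, 13, 9]
[i] adj suffixes → lcp
  [1] 1/12 → 1 ('a')
  [2] 12/8 → 1 ('a')
  [3] 8/5 → 0 ('')
  [4] 5/2 → 2 ('bc')
  [5] 2/0 → 0 ('')
  [6] 0/11 → 2 ('ca')
  [7] 11/6 → 1 ('c')
  [8] 6/3 → 1 ('c')
  [9] 3/7 → 0 ('')
  [10] 7/4 → 0 ('')
  [11] 4/10 → 1 ('e')
  [12] 10/13 → 0 ('')
  [13] 13/9 → 0 ('')

[0, 1, 1, 0, 2, 0, 2, 1, 1, 0, 0, 1, 0, 0]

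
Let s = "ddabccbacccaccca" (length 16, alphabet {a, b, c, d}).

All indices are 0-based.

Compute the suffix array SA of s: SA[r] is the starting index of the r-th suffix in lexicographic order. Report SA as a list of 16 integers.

[15, 2, 11, 7, 6, 3, 14, 10, 5, 13, 9, 4, 12, 8, 1, 0]

rank→(start, suffix):
  0 → (15, 'a')
  1 → (2, 'abccbacccaccca')
  2 → (11, 'accca')
  3 → (7, 'acccaccca')
  4 → (6, 'bacccaccca')
  5 → (3, 'bccbacccaccca')
  6 → (14, 'ca')
  7 → (10, 'caccca')
  8 → (5, 'cbacccaccca')
  9 → (13, 'cca')
  10 → (9, 'ccaccca')
  11 → (4, 'ccbacccaccca')
  12 → (12, 'ccca')
  13 → (8, 'cccaccca')
  14 → (1, 'dabccbacccaccca')
  15 → (0, 'ddabccbacccaccca')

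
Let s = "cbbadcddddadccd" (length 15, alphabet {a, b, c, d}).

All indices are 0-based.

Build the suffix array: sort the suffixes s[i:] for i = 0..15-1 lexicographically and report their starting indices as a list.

rank | idx | suffix
   0 |  10 | adccd
   1 |   3 | adcddddadccd
   2 |   2 | badcddddadccd
   3 |   1 | bbadcddddadccd
   4 |   0 | cbbadcddddadccd
   5 |  12 | ccd
   6 |  13 | cd
   7 |   5 | cddddadccd
   8 |  14 | d
   9 |   9 | dadccd
  10 |  11 | dccd
  11 |   4 | dcddddadccd
  12 |   8 | ddadccd
  13 |   7 | dddadccd
  14 |   6 | ddddadccd

[10, 3, 2, 1, 0, 12, 13, 5, 14, 9, 11, 4, 8, 7, 6]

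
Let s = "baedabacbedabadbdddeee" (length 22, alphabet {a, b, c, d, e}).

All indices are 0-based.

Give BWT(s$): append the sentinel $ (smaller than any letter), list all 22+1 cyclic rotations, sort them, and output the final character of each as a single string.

eddbbbaa$dcaeeabddeabed

rank  rotation                 last
    0  $baedabacbedabadbdddeee  e
    1  abacbedabadbdddeee$baed  d
    2  abadbdddeee$baedabacbed  d
    3  acbedabadbdddeee$baedab  b
    4  adbdddeee$baedabacbedab  b
    5  aedabacbedabadbdddeee$b  b
    6  bacbedabadbdddeee$baeda  a
    7  badbdddeee$baedabacbeda  a
    8  baedabacbedabadbdddeee$  $
    9  bdddeee$baedabacbedabad  d
   10  bedabadbdddeee$baedabac  c
   11  cbedabadbdddeee$baedaba  a
   12  dabacbedabadbdddeee$bae  e
   13  dabadbdddeee$baedabacbe  e
   14  dbdddeee$baedabacbedaba  a
   15  dddeee$baedabacbedabadb  b
   16  ddeee$baedabacbedabadbd  d
   17  deee$baedabacbedabadbdd  d
   18  e$baedabacbedabadbdddee  e
   19  edabacbedabadbdddeee$ba  a
   20  edabadbdddeee$baedabacb  b
   21  ee$baedabacbedabadbddde  e
   22  eee$baedabacbedabadbddd  d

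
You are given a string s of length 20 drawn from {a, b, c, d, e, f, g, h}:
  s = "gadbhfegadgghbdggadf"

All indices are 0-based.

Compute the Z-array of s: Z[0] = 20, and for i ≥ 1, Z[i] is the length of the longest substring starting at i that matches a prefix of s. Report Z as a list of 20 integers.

Z[0]=20
i=1: fresh scan; Z[1]=0
i=2: fresh scan; Z[2]=0
i=3: fresh scan; Z[3]=0
i=4: fresh scan; Z[4]=0
i=5: fresh scan; Z[5]=0
i=6: fresh scan; Z[6]=0
i=7: fresh scan; Z[7]=3 grow→box=[7,10)
i=8: min(r-i=2, Z[1]=0)=0; Z[8]=0
i=9: min(r-i=1, Z[2]=0)=0; Z[9]=0
i=10: fresh scan; Z[10]=1 grow→box=[10,11)
i=11: fresh scan; Z[11]=1 grow→box=[11,12)
i=12: fresh scan; Z[12]=0
i=13: fresh scan; Z[13]=0
i=14: fresh scan; Z[14]=0
i=15: fresh scan; Z[15]=1 grow→box=[15,16)
i=16: fresh scan; Z[16]=3 grow→box=[16,19)
i=17: min(r-i=2, Z[1]=0)=0; Z[17]=0
i=18: min(r-i=1, Z[2]=0)=0; Z[18]=0
i=19: fresh scan; Z[19]=0

[20, 0, 0, 0, 0, 0, 0, 3, 0, 0, 1, 1, 0, 0, 0, 1, 3, 0, 0, 0]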